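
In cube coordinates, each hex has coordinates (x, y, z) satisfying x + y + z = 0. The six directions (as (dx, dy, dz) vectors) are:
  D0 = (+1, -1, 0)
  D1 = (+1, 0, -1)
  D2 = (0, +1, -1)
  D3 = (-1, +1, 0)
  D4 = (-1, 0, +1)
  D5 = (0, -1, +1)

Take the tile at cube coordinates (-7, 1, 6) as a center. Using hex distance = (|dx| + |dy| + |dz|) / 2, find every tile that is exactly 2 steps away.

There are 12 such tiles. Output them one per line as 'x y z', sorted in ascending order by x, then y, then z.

Answer: -9 1 8
-9 2 7
-9 3 6
-8 0 8
-8 3 5
-7 -1 8
-7 3 4
-6 -1 7
-6 2 4
-5 -1 6
-5 0 5
-5 1 4

Derivation:
Walk ring at distance 2 from (-7, 1, 6):
Start at center + D4*2 = (-9, 1, 8)
  hex 0: (-9, 1, 8)
  hex 1: (-8, 0, 8)
  hex 2: (-7, -1, 8)
  hex 3: (-6, -1, 7)
  hex 4: (-5, -1, 6)
  hex 5: (-5, 0, 5)
  hex 6: (-5, 1, 4)
  hex 7: (-6, 2, 4)
  hex 8: (-7, 3, 4)
  hex 9: (-8, 3, 5)
  hex 10: (-9, 3, 6)
  hex 11: (-9, 2, 7)
Sorted: 12 hexes.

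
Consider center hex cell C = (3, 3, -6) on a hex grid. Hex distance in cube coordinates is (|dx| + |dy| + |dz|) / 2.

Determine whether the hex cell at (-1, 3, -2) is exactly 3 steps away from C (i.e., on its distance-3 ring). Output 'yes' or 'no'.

|px - cx| = |-1 - 3| = 4
|py - cy| = |3 - 3| = 0
|pz - cz| = |-2 - (-6)| = 4
distance = (4+0+4)/2 = 8/2 = 4
radius = 3; distance != radius -> no

Answer: no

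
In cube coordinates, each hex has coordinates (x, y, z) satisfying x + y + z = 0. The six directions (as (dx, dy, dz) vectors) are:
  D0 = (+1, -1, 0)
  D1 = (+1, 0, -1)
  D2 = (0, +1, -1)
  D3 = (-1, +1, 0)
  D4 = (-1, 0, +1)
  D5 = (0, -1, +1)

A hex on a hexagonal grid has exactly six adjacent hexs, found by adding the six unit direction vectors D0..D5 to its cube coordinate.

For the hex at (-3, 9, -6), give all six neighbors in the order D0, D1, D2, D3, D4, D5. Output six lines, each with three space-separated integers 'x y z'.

Answer: -2 8 -6
-2 9 -7
-3 10 -7
-4 10 -6
-4 9 -5
-3 8 -5

Derivation:
Center: (-3, 9, -6). Add each direction:
  D0: (-3, 9, -6) + (1, -1, 0) = (-2, 8, -6)
  D1: (-3, 9, -6) + (1, 0, -1) = (-2, 9, -7)
  D2: (-3, 9, -6) + (0, 1, -1) = (-3, 10, -7)
  D3: (-3, 9, -6) + (-1, 1, 0) = (-4, 10, -6)
  D4: (-3, 9, -6) + (-1, 0, 1) = (-4, 9, -5)
  D5: (-3, 9, -6) + (0, -1, 1) = (-3, 8, -5)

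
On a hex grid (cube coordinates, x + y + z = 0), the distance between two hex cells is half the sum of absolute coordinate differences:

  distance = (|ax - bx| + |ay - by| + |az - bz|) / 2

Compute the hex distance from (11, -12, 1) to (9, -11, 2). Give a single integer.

Answer: 2

Derivation:
|ax - bx| = |11 - 9| = 2
|ay - by| = |-12 - (-11)| = 1
|az - bz| = |1 - 2| = 1
distance = (2 + 1 + 1) / 2 = 4 / 2 = 2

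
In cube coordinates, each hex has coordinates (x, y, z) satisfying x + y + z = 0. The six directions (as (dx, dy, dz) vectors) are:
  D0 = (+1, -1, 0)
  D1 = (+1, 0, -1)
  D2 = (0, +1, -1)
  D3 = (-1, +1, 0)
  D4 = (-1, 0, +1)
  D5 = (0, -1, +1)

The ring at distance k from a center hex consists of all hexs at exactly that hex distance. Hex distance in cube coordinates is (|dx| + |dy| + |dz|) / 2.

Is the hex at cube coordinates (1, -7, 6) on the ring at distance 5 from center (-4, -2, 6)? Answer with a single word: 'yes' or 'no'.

|px - cx| = |1 - (-4)| = 5
|py - cy| = |-7 - (-2)| = 5
|pz - cz| = |6 - 6| = 0
distance = (5+5+0)/2 = 10/2 = 5
radius = 5; distance == radius -> yes

Answer: yes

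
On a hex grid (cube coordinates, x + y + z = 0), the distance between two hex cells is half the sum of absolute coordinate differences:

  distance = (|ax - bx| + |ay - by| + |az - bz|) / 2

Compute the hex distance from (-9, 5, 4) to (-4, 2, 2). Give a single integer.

Answer: 5

Derivation:
|ax - bx| = |-9 - (-4)| = 5
|ay - by| = |5 - 2| = 3
|az - bz| = |4 - 2| = 2
distance = (5 + 3 + 2) / 2 = 10 / 2 = 5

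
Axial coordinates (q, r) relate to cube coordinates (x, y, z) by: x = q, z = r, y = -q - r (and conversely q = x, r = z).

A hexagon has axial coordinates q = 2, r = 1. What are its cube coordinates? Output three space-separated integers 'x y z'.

Answer: 2 -3 1

Derivation:
x = q = 2
z = r = 1
y = -x - z = -(2) - (1) = -3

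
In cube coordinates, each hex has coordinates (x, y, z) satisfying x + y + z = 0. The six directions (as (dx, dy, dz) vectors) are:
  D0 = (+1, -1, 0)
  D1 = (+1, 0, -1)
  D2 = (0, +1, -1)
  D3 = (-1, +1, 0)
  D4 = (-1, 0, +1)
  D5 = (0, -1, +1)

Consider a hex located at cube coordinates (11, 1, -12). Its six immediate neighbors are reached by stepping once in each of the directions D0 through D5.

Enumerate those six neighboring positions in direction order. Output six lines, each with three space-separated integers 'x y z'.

Center: (11, 1, -12). Add each direction:
  D0: (11, 1, -12) + (1, -1, 0) = (12, 0, -12)
  D1: (11, 1, -12) + (1, 0, -1) = (12, 1, -13)
  D2: (11, 1, -12) + (0, 1, -1) = (11, 2, -13)
  D3: (11, 1, -12) + (-1, 1, 0) = (10, 2, -12)
  D4: (11, 1, -12) + (-1, 0, 1) = (10, 1, -11)
  D5: (11, 1, -12) + (0, -1, 1) = (11, 0, -11)

Answer: 12 0 -12
12 1 -13
11 2 -13
10 2 -12
10 1 -11
11 0 -11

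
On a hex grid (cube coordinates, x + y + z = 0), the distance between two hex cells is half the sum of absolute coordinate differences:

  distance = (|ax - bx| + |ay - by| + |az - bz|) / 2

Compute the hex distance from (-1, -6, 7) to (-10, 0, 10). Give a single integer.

Answer: 9

Derivation:
|ax - bx| = |-1 - (-10)| = 9
|ay - by| = |-6 - 0| = 6
|az - bz| = |7 - 10| = 3
distance = (9 + 6 + 3) / 2 = 18 / 2 = 9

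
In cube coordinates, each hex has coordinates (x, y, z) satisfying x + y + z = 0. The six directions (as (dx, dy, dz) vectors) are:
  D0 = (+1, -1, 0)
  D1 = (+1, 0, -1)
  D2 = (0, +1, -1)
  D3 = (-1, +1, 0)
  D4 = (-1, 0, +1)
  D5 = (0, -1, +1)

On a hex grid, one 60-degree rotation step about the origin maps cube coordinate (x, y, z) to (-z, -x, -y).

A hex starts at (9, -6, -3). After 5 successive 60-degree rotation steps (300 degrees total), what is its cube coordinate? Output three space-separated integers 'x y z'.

Answer: 6 3 -9

Derivation:
Start: (9, -6, -3)
Step 1: (9, -6, -3) -> (-(-3), -(9), -(-6)) = (3, -9, 6)
Step 2: (3, -9, 6) -> (-(6), -(3), -(-9)) = (-6, -3, 9)
Step 3: (-6, -3, 9) -> (-(9), -(-6), -(-3)) = (-9, 6, 3)
Step 4: (-9, 6, 3) -> (-(3), -(-9), -(6)) = (-3, 9, -6)
Step 5: (-3, 9, -6) -> (-(-6), -(-3), -(9)) = (6, 3, -9)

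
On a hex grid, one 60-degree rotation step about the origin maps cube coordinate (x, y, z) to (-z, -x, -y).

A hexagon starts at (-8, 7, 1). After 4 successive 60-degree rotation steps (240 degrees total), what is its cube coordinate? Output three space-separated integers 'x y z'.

Answer: 1 -8 7

Derivation:
Start: (-8, 7, 1)
Step 1: (-8, 7, 1) -> (-(1), -(-8), -(7)) = (-1, 8, -7)
Step 2: (-1, 8, -7) -> (-(-7), -(-1), -(8)) = (7, 1, -8)
Step 3: (7, 1, -8) -> (-(-8), -(7), -(1)) = (8, -7, -1)
Step 4: (8, -7, -1) -> (-(-1), -(8), -(-7)) = (1, -8, 7)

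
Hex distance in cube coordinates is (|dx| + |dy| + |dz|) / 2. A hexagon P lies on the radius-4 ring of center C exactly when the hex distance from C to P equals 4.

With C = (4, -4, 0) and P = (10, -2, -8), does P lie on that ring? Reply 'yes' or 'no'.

Answer: no

Derivation:
|px - cx| = |10 - 4| = 6
|py - cy| = |-2 - (-4)| = 2
|pz - cz| = |-8 - 0| = 8
distance = (6+2+8)/2 = 16/2 = 8
radius = 4; distance != radius -> no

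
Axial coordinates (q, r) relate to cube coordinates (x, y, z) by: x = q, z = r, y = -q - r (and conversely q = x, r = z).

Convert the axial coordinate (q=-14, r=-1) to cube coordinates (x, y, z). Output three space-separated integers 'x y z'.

Answer: -14 15 -1

Derivation:
x = q = -14
z = r = -1
y = -x - z = -(-14) - (-1) = 15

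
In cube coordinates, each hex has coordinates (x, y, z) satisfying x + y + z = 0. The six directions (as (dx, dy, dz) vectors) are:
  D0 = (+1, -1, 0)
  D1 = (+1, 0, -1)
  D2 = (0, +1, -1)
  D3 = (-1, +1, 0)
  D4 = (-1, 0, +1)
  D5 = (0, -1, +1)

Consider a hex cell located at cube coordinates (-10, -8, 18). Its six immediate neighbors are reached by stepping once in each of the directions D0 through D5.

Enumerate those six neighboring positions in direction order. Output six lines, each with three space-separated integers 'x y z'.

Center: (-10, -8, 18). Add each direction:
  D0: (-10, -8, 18) + (1, -1, 0) = (-9, -9, 18)
  D1: (-10, -8, 18) + (1, 0, -1) = (-9, -8, 17)
  D2: (-10, -8, 18) + (0, 1, -1) = (-10, -7, 17)
  D3: (-10, -8, 18) + (-1, 1, 0) = (-11, -7, 18)
  D4: (-10, -8, 18) + (-1, 0, 1) = (-11, -8, 19)
  D5: (-10, -8, 18) + (0, -1, 1) = (-10, -9, 19)

Answer: -9 -9 18
-9 -8 17
-10 -7 17
-11 -7 18
-11 -8 19
-10 -9 19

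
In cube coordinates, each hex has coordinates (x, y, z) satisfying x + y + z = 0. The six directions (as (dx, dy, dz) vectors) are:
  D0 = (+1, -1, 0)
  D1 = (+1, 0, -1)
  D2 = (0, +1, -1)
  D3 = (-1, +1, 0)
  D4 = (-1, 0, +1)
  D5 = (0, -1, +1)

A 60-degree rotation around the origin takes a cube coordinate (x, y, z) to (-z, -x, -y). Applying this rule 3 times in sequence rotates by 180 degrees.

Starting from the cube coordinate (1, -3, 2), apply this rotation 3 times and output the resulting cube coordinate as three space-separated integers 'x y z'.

Start: (1, -3, 2)
Step 1: (1, -3, 2) -> (-(2), -(1), -(-3)) = (-2, -1, 3)
Step 2: (-2, -1, 3) -> (-(3), -(-2), -(-1)) = (-3, 2, 1)
Step 3: (-3, 2, 1) -> (-(1), -(-3), -(2)) = (-1, 3, -2)

Answer: -1 3 -2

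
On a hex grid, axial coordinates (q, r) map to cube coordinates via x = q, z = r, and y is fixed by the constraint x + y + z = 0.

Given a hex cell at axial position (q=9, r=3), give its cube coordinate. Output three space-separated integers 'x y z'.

x = q = 9
z = r = 3
y = -x - z = -(9) - (3) = -12

Answer: 9 -12 3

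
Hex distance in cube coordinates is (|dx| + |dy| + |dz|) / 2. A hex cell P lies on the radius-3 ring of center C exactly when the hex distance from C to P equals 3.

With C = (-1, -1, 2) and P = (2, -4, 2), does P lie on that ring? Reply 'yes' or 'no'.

Answer: yes

Derivation:
|px - cx| = |2 - (-1)| = 3
|py - cy| = |-4 - (-1)| = 3
|pz - cz| = |2 - 2| = 0
distance = (3+3+0)/2 = 6/2 = 3
radius = 3; distance == radius -> yes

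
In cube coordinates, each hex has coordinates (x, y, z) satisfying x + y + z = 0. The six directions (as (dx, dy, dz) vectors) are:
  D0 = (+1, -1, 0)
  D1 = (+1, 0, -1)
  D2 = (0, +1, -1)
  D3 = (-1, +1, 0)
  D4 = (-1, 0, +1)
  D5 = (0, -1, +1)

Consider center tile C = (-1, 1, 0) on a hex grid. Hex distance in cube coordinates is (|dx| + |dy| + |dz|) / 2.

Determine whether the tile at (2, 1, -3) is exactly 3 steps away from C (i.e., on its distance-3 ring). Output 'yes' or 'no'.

Answer: yes

Derivation:
|px - cx| = |2 - (-1)| = 3
|py - cy| = |1 - 1| = 0
|pz - cz| = |-3 - 0| = 3
distance = (3+0+3)/2 = 6/2 = 3
radius = 3; distance == radius -> yes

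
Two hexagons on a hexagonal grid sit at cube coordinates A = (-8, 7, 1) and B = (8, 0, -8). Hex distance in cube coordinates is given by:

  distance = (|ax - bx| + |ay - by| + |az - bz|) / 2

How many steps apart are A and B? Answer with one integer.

|ax - bx| = |-8 - 8| = 16
|ay - by| = |7 - 0| = 7
|az - bz| = |1 - (-8)| = 9
distance = (16 + 7 + 9) / 2 = 32 / 2 = 16

Answer: 16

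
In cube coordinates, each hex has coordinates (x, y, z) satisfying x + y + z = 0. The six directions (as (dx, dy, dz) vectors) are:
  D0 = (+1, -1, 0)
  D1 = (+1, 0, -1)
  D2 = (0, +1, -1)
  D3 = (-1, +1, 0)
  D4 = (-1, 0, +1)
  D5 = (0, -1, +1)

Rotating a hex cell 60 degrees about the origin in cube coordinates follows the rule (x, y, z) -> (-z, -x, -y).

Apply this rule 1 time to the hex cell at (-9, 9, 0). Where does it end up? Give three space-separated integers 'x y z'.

Start: (-9, 9, 0)
Step 1: (-9, 9, 0) -> (-(0), -(-9), -(9)) = (0, 9, -9)

Answer: 0 9 -9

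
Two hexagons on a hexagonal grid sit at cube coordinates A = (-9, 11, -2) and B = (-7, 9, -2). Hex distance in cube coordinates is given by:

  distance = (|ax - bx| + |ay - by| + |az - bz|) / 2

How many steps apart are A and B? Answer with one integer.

|ax - bx| = |-9 - (-7)| = 2
|ay - by| = |11 - 9| = 2
|az - bz| = |-2 - (-2)| = 0
distance = (2 + 2 + 0) / 2 = 4 / 2 = 2

Answer: 2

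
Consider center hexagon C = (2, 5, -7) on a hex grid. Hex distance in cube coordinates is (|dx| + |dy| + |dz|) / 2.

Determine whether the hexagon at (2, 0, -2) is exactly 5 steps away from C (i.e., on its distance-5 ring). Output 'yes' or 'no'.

|px - cx| = |2 - 2| = 0
|py - cy| = |0 - 5| = 5
|pz - cz| = |-2 - (-7)| = 5
distance = (0+5+5)/2 = 10/2 = 5
radius = 5; distance == radius -> yes

Answer: yes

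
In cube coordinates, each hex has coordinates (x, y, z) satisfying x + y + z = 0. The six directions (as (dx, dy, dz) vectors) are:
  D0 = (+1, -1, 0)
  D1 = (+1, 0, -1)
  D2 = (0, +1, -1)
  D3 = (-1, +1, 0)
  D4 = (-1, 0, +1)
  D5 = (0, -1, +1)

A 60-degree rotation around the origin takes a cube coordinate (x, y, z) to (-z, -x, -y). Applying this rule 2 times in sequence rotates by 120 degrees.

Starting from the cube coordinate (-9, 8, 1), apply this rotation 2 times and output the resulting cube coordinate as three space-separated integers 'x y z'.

Answer: 8 1 -9

Derivation:
Start: (-9, 8, 1)
Step 1: (-9, 8, 1) -> (-(1), -(-9), -(8)) = (-1, 9, -8)
Step 2: (-1, 9, -8) -> (-(-8), -(-1), -(9)) = (8, 1, -9)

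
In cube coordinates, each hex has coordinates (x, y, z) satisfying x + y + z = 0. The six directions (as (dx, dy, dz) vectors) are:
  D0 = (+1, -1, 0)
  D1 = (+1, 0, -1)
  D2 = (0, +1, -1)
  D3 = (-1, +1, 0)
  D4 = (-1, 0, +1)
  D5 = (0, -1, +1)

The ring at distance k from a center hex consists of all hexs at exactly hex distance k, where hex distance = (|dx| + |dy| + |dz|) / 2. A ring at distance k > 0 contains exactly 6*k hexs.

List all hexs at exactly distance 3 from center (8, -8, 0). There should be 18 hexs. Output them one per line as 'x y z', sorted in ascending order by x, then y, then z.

Walk ring at distance 3 from (8, -8, 0):
Start at center + D4*3 = (5, -8, 3)
  hex 0: (5, -8, 3)
  hex 1: (6, -9, 3)
  hex 2: (7, -10, 3)
  hex 3: (8, -11, 3)
  hex 4: (9, -11, 2)
  hex 5: (10, -11, 1)
  hex 6: (11, -11, 0)
  hex 7: (11, -10, -1)
  hex 8: (11, -9, -2)
  hex 9: (11, -8, -3)
  hex 10: (10, -7, -3)
  hex 11: (9, -6, -3)
  hex 12: (8, -5, -3)
  hex 13: (7, -5, -2)
  hex 14: (6, -5, -1)
  hex 15: (5, -5, 0)
  hex 16: (5, -6, 1)
  hex 17: (5, -7, 2)
Sorted: 18 hexes.

Answer: 5 -8 3
5 -7 2
5 -6 1
5 -5 0
6 -9 3
6 -5 -1
7 -10 3
7 -5 -2
8 -11 3
8 -5 -3
9 -11 2
9 -6 -3
10 -11 1
10 -7 -3
11 -11 0
11 -10 -1
11 -9 -2
11 -8 -3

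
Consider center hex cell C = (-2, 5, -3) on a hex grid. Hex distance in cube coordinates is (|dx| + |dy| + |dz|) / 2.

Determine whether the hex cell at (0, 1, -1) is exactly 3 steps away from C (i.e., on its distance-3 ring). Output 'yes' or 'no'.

Answer: no

Derivation:
|px - cx| = |0 - (-2)| = 2
|py - cy| = |1 - 5| = 4
|pz - cz| = |-1 - (-3)| = 2
distance = (2+4+2)/2 = 8/2 = 4
radius = 3; distance != radius -> no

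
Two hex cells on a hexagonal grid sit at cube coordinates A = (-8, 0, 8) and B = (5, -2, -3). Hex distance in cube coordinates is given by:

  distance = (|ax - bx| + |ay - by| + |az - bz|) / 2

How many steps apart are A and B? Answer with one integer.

Answer: 13

Derivation:
|ax - bx| = |-8 - 5| = 13
|ay - by| = |0 - (-2)| = 2
|az - bz| = |8 - (-3)| = 11
distance = (13 + 2 + 11) / 2 = 26 / 2 = 13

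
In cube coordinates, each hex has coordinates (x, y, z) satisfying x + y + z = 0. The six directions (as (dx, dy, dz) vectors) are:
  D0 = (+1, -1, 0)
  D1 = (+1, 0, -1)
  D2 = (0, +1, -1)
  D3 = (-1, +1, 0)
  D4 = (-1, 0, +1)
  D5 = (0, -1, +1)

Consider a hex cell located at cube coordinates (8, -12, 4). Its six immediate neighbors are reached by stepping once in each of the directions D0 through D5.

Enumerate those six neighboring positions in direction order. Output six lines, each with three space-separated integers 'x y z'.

Answer: 9 -13 4
9 -12 3
8 -11 3
7 -11 4
7 -12 5
8 -13 5

Derivation:
Center: (8, -12, 4). Add each direction:
  D0: (8, -12, 4) + (1, -1, 0) = (9, -13, 4)
  D1: (8, -12, 4) + (1, 0, -1) = (9, -12, 3)
  D2: (8, -12, 4) + (0, 1, -1) = (8, -11, 3)
  D3: (8, -12, 4) + (-1, 1, 0) = (7, -11, 4)
  D4: (8, -12, 4) + (-1, 0, 1) = (7, -12, 5)
  D5: (8, -12, 4) + (0, -1, 1) = (8, -13, 5)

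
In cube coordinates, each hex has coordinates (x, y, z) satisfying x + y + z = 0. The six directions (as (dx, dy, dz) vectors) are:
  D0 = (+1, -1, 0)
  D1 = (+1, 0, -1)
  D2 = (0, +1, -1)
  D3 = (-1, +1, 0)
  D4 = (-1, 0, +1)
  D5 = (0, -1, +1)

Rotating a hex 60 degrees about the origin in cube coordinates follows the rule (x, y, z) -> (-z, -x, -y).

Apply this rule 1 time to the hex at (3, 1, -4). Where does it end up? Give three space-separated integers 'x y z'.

Start: (3, 1, -4)
Step 1: (3, 1, -4) -> (-(-4), -(3), -(1)) = (4, -3, -1)

Answer: 4 -3 -1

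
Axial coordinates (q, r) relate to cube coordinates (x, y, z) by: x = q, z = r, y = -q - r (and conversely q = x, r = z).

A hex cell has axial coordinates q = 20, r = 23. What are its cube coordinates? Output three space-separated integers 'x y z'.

Answer: 20 -43 23

Derivation:
x = q = 20
z = r = 23
y = -x - z = -(20) - (23) = -43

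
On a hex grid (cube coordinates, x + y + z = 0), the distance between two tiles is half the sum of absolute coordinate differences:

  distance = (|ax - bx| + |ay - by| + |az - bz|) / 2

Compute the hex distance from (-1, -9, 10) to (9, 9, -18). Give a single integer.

|ax - bx| = |-1 - 9| = 10
|ay - by| = |-9 - 9| = 18
|az - bz| = |10 - (-18)| = 28
distance = (10 + 18 + 28) / 2 = 56 / 2 = 28

Answer: 28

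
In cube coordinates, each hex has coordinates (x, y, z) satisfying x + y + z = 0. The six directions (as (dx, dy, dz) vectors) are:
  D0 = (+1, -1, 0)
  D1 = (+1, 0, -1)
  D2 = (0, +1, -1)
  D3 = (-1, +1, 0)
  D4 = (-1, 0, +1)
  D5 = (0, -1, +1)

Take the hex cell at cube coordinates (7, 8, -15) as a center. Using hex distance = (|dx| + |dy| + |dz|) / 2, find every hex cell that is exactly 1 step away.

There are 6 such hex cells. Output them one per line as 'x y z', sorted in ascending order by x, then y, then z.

Answer: 6 8 -14
6 9 -15
7 7 -14
7 9 -16
8 7 -15
8 8 -16

Derivation:
Walk ring at distance 1 from (7, 8, -15):
Start at center + D4*1 = (6, 8, -14)
  hex 0: (6, 8, -14)
  hex 1: (7, 7, -14)
  hex 2: (8, 7, -15)
  hex 3: (8, 8, -16)
  hex 4: (7, 9, -16)
  hex 5: (6, 9, -15)
Sorted: 6 hexes.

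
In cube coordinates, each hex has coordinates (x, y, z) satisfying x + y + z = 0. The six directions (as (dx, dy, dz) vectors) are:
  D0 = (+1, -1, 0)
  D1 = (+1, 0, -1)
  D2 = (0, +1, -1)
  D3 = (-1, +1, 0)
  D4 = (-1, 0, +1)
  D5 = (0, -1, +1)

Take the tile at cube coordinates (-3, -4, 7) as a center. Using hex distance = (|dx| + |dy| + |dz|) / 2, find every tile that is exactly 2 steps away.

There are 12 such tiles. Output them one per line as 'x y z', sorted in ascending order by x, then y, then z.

Walk ring at distance 2 from (-3, -4, 7):
Start at center + D4*2 = (-5, -4, 9)
  hex 0: (-5, -4, 9)
  hex 1: (-4, -5, 9)
  hex 2: (-3, -6, 9)
  hex 3: (-2, -6, 8)
  hex 4: (-1, -6, 7)
  hex 5: (-1, -5, 6)
  hex 6: (-1, -4, 5)
  hex 7: (-2, -3, 5)
  hex 8: (-3, -2, 5)
  hex 9: (-4, -2, 6)
  hex 10: (-5, -2, 7)
  hex 11: (-5, -3, 8)
Sorted: 12 hexes.

Answer: -5 -4 9
-5 -3 8
-5 -2 7
-4 -5 9
-4 -2 6
-3 -6 9
-3 -2 5
-2 -6 8
-2 -3 5
-1 -6 7
-1 -5 6
-1 -4 5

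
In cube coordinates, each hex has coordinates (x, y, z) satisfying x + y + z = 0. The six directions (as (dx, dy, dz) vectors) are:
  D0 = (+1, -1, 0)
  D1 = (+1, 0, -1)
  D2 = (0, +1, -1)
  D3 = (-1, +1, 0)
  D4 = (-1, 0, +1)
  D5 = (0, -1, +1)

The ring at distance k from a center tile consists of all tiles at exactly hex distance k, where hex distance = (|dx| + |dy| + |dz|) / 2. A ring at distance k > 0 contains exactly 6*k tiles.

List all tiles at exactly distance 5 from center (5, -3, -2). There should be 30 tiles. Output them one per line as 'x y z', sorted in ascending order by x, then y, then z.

Walk ring at distance 5 from (5, -3, -2):
Start at center + D4*5 = (0, -3, 3)
  hex 0: (0, -3, 3)
  hex 1: (1, -4, 3)
  hex 2: (2, -5, 3)
  hex 3: (3, -6, 3)
  hex 4: (4, -7, 3)
  hex 5: (5, -8, 3)
  hex 6: (6, -8, 2)
  hex 7: (7, -8, 1)
  hex 8: (8, -8, 0)
  hex 9: (9, -8, -1)
  hex 10: (10, -8, -2)
  hex 11: (10, -7, -3)
  hex 12: (10, -6, -4)
  hex 13: (10, -5, -5)
  hex 14: (10, -4, -6)
  hex 15: (10, -3, -7)
  hex 16: (9, -2, -7)
  hex 17: (8, -1, -7)
  hex 18: (7, 0, -7)
  hex 19: (6, 1, -7)
  hex 20: (5, 2, -7)
  hex 21: (4, 2, -6)
  hex 22: (3, 2, -5)
  hex 23: (2, 2, -4)
  hex 24: (1, 2, -3)
  hex 25: (0, 2, -2)
  hex 26: (0, 1, -1)
  hex 27: (0, 0, 0)
  hex 28: (0, -1, 1)
  hex 29: (0, -2, 2)
Sorted: 30 hexes.

Answer: 0 -3 3
0 -2 2
0 -1 1
0 0 0
0 1 -1
0 2 -2
1 -4 3
1 2 -3
2 -5 3
2 2 -4
3 -6 3
3 2 -5
4 -7 3
4 2 -6
5 -8 3
5 2 -7
6 -8 2
6 1 -7
7 -8 1
7 0 -7
8 -8 0
8 -1 -7
9 -8 -1
9 -2 -7
10 -8 -2
10 -7 -3
10 -6 -4
10 -5 -5
10 -4 -6
10 -3 -7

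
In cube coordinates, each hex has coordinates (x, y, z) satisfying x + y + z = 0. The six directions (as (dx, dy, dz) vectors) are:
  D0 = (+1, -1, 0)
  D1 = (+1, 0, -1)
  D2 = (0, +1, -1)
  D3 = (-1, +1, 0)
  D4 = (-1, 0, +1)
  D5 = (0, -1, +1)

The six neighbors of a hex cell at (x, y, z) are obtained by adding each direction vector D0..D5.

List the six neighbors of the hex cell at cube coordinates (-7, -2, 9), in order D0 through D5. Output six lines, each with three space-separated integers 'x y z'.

Answer: -6 -3 9
-6 -2 8
-7 -1 8
-8 -1 9
-8 -2 10
-7 -3 10

Derivation:
Center: (-7, -2, 9). Add each direction:
  D0: (-7, -2, 9) + (1, -1, 0) = (-6, -3, 9)
  D1: (-7, -2, 9) + (1, 0, -1) = (-6, -2, 8)
  D2: (-7, -2, 9) + (0, 1, -1) = (-7, -1, 8)
  D3: (-7, -2, 9) + (-1, 1, 0) = (-8, -1, 9)
  D4: (-7, -2, 9) + (-1, 0, 1) = (-8, -2, 10)
  D5: (-7, -2, 9) + (0, -1, 1) = (-7, -3, 10)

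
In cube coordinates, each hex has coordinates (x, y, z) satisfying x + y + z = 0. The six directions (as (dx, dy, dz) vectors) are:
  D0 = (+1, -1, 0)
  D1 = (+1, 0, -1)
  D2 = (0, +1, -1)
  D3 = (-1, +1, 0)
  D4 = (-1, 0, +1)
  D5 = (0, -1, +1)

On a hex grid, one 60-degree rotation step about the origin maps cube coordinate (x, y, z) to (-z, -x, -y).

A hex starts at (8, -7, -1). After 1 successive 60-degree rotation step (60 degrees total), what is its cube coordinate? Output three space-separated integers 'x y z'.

Answer: 1 -8 7

Derivation:
Start: (8, -7, -1)
Step 1: (8, -7, -1) -> (-(-1), -(8), -(-7)) = (1, -8, 7)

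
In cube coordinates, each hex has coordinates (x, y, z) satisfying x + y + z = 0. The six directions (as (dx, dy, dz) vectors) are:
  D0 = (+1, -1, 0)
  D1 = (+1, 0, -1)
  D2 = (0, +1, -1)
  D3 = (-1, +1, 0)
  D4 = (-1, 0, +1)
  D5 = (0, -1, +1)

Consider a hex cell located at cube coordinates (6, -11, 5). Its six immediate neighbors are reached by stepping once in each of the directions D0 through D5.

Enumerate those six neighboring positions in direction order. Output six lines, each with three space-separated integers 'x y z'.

Answer: 7 -12 5
7 -11 4
6 -10 4
5 -10 5
5 -11 6
6 -12 6

Derivation:
Center: (6, -11, 5). Add each direction:
  D0: (6, -11, 5) + (1, -1, 0) = (7, -12, 5)
  D1: (6, -11, 5) + (1, 0, -1) = (7, -11, 4)
  D2: (6, -11, 5) + (0, 1, -1) = (6, -10, 4)
  D3: (6, -11, 5) + (-1, 1, 0) = (5, -10, 5)
  D4: (6, -11, 5) + (-1, 0, 1) = (5, -11, 6)
  D5: (6, -11, 5) + (0, -1, 1) = (6, -12, 6)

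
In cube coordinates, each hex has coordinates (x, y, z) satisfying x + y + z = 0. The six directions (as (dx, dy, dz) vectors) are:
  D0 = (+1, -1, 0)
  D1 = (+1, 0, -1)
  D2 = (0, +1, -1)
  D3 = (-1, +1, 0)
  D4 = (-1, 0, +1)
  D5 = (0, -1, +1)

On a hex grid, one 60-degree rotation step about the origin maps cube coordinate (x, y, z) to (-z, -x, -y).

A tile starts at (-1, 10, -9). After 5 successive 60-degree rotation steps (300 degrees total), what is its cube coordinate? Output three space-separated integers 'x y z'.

Start: (-1, 10, -9)
Step 1: (-1, 10, -9) -> (-(-9), -(-1), -(10)) = (9, 1, -10)
Step 2: (9, 1, -10) -> (-(-10), -(9), -(1)) = (10, -9, -1)
Step 3: (10, -9, -1) -> (-(-1), -(10), -(-9)) = (1, -10, 9)
Step 4: (1, -10, 9) -> (-(9), -(1), -(-10)) = (-9, -1, 10)
Step 5: (-9, -1, 10) -> (-(10), -(-9), -(-1)) = (-10, 9, 1)

Answer: -10 9 1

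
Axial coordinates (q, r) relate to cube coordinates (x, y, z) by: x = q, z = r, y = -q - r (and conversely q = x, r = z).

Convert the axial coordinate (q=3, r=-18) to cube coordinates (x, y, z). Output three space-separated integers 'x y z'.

Answer: 3 15 -18

Derivation:
x = q = 3
z = r = -18
y = -x - z = -(3) - (-18) = 15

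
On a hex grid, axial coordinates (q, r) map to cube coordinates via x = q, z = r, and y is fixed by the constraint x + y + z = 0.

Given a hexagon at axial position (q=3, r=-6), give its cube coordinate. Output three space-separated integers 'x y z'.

x = q = 3
z = r = -6
y = -x - z = -(3) - (-6) = 3

Answer: 3 3 -6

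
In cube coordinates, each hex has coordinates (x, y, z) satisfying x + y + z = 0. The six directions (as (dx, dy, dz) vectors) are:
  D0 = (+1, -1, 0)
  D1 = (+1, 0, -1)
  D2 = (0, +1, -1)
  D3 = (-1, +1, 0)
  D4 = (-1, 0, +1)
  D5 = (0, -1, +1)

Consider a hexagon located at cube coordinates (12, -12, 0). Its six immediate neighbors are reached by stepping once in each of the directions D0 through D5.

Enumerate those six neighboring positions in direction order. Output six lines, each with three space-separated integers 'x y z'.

Center: (12, -12, 0). Add each direction:
  D0: (12, -12, 0) + (1, -1, 0) = (13, -13, 0)
  D1: (12, -12, 0) + (1, 0, -1) = (13, -12, -1)
  D2: (12, -12, 0) + (0, 1, -1) = (12, -11, -1)
  D3: (12, -12, 0) + (-1, 1, 0) = (11, -11, 0)
  D4: (12, -12, 0) + (-1, 0, 1) = (11, -12, 1)
  D5: (12, -12, 0) + (0, -1, 1) = (12, -13, 1)

Answer: 13 -13 0
13 -12 -1
12 -11 -1
11 -11 0
11 -12 1
12 -13 1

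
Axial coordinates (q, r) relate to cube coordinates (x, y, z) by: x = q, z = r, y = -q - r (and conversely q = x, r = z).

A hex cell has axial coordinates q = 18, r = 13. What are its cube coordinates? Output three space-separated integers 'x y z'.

x = q = 18
z = r = 13
y = -x - z = -(18) - (13) = -31

Answer: 18 -31 13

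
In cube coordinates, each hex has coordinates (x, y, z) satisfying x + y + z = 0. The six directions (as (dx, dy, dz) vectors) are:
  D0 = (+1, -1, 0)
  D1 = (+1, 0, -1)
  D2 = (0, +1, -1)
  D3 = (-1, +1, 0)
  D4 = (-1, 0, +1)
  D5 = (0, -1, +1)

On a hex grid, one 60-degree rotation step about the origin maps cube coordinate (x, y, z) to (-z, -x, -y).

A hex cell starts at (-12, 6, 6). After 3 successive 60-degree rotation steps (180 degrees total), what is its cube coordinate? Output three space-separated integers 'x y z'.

Answer: 12 -6 -6

Derivation:
Start: (-12, 6, 6)
Step 1: (-12, 6, 6) -> (-(6), -(-12), -(6)) = (-6, 12, -6)
Step 2: (-6, 12, -6) -> (-(-6), -(-6), -(12)) = (6, 6, -12)
Step 3: (6, 6, -12) -> (-(-12), -(6), -(6)) = (12, -6, -6)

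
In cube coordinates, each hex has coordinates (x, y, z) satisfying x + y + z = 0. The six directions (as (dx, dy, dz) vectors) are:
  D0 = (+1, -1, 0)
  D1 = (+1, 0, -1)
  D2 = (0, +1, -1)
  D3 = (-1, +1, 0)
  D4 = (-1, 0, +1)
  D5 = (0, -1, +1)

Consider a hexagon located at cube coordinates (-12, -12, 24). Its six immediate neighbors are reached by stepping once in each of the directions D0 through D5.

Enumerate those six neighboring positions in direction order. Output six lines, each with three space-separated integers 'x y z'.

Answer: -11 -13 24
-11 -12 23
-12 -11 23
-13 -11 24
-13 -12 25
-12 -13 25

Derivation:
Center: (-12, -12, 24). Add each direction:
  D0: (-12, -12, 24) + (1, -1, 0) = (-11, -13, 24)
  D1: (-12, -12, 24) + (1, 0, -1) = (-11, -12, 23)
  D2: (-12, -12, 24) + (0, 1, -1) = (-12, -11, 23)
  D3: (-12, -12, 24) + (-1, 1, 0) = (-13, -11, 24)
  D4: (-12, -12, 24) + (-1, 0, 1) = (-13, -12, 25)
  D5: (-12, -12, 24) + (0, -1, 1) = (-12, -13, 25)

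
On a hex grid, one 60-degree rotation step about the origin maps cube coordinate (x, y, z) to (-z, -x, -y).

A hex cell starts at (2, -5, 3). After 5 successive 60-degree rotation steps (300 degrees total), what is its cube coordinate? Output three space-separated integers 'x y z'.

Start: (2, -5, 3)
Step 1: (2, -5, 3) -> (-(3), -(2), -(-5)) = (-3, -2, 5)
Step 2: (-3, -2, 5) -> (-(5), -(-3), -(-2)) = (-5, 3, 2)
Step 3: (-5, 3, 2) -> (-(2), -(-5), -(3)) = (-2, 5, -3)
Step 4: (-2, 5, -3) -> (-(-3), -(-2), -(5)) = (3, 2, -5)
Step 5: (3, 2, -5) -> (-(-5), -(3), -(2)) = (5, -3, -2)

Answer: 5 -3 -2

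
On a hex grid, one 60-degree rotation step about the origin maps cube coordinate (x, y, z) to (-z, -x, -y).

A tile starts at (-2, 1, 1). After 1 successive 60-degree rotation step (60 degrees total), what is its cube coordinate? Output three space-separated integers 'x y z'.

Start: (-2, 1, 1)
Step 1: (-2, 1, 1) -> (-(1), -(-2), -(1)) = (-1, 2, -1)

Answer: -1 2 -1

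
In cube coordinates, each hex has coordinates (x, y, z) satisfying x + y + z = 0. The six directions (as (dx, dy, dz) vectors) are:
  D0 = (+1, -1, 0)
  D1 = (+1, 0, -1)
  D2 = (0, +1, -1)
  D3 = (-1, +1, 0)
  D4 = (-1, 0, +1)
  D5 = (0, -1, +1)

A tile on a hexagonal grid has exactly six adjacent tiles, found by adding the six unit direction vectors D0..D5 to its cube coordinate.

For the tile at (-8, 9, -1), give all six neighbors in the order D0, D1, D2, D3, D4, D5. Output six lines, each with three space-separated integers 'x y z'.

Answer: -7 8 -1
-7 9 -2
-8 10 -2
-9 10 -1
-9 9 0
-8 8 0

Derivation:
Center: (-8, 9, -1). Add each direction:
  D0: (-8, 9, -1) + (1, -1, 0) = (-7, 8, -1)
  D1: (-8, 9, -1) + (1, 0, -1) = (-7, 9, -2)
  D2: (-8, 9, -1) + (0, 1, -1) = (-8, 10, -2)
  D3: (-8, 9, -1) + (-1, 1, 0) = (-9, 10, -1)
  D4: (-8, 9, -1) + (-1, 0, 1) = (-9, 9, 0)
  D5: (-8, 9, -1) + (0, -1, 1) = (-8, 8, 0)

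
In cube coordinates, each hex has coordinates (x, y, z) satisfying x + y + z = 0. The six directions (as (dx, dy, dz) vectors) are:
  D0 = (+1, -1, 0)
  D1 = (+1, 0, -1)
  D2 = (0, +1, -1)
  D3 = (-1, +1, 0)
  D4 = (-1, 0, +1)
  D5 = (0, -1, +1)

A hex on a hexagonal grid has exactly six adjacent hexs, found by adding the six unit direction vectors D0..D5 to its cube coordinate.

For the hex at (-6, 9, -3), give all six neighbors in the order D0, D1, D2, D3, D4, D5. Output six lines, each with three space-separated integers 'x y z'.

Center: (-6, 9, -3). Add each direction:
  D0: (-6, 9, -3) + (1, -1, 0) = (-5, 8, -3)
  D1: (-6, 9, -3) + (1, 0, -1) = (-5, 9, -4)
  D2: (-6, 9, -3) + (0, 1, -1) = (-6, 10, -4)
  D3: (-6, 9, -3) + (-1, 1, 0) = (-7, 10, -3)
  D4: (-6, 9, -3) + (-1, 0, 1) = (-7, 9, -2)
  D5: (-6, 9, -3) + (0, -1, 1) = (-6, 8, -2)

Answer: -5 8 -3
-5 9 -4
-6 10 -4
-7 10 -3
-7 9 -2
-6 8 -2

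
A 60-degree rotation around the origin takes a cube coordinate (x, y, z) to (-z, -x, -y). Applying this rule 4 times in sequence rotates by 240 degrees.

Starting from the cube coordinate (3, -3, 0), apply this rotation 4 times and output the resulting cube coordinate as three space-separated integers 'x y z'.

Answer: 0 3 -3

Derivation:
Start: (3, -3, 0)
Step 1: (3, -3, 0) -> (-(0), -(3), -(-3)) = (0, -3, 3)
Step 2: (0, -3, 3) -> (-(3), -(0), -(-3)) = (-3, 0, 3)
Step 3: (-3, 0, 3) -> (-(3), -(-3), -(0)) = (-3, 3, 0)
Step 4: (-3, 3, 0) -> (-(0), -(-3), -(3)) = (0, 3, -3)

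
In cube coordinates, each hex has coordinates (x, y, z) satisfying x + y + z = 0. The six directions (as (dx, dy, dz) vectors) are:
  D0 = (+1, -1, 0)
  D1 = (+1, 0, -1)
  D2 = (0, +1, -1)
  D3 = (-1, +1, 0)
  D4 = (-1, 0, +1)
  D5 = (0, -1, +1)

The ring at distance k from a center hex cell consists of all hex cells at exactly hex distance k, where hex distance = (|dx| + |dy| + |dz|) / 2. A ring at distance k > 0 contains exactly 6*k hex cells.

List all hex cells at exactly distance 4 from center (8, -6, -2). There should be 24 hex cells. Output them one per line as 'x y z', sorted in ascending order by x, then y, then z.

Walk ring at distance 4 from (8, -6, -2):
Start at center + D4*4 = (4, -6, 2)
  hex 0: (4, -6, 2)
  hex 1: (5, -7, 2)
  hex 2: (6, -8, 2)
  hex 3: (7, -9, 2)
  hex 4: (8, -10, 2)
  hex 5: (9, -10, 1)
  hex 6: (10, -10, 0)
  hex 7: (11, -10, -1)
  hex 8: (12, -10, -2)
  hex 9: (12, -9, -3)
  hex 10: (12, -8, -4)
  hex 11: (12, -7, -5)
  hex 12: (12, -6, -6)
  hex 13: (11, -5, -6)
  hex 14: (10, -4, -6)
  hex 15: (9, -3, -6)
  hex 16: (8, -2, -6)
  hex 17: (7, -2, -5)
  hex 18: (6, -2, -4)
  hex 19: (5, -2, -3)
  hex 20: (4, -2, -2)
  hex 21: (4, -3, -1)
  hex 22: (4, -4, 0)
  hex 23: (4, -5, 1)
Sorted: 24 hexes.

Answer: 4 -6 2
4 -5 1
4 -4 0
4 -3 -1
4 -2 -2
5 -7 2
5 -2 -3
6 -8 2
6 -2 -4
7 -9 2
7 -2 -5
8 -10 2
8 -2 -6
9 -10 1
9 -3 -6
10 -10 0
10 -4 -6
11 -10 -1
11 -5 -6
12 -10 -2
12 -9 -3
12 -8 -4
12 -7 -5
12 -6 -6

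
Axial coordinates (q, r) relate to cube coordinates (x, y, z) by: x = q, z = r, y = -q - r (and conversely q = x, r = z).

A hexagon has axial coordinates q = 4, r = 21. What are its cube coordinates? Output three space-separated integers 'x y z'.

x = q = 4
z = r = 21
y = -x - z = -(4) - (21) = -25

Answer: 4 -25 21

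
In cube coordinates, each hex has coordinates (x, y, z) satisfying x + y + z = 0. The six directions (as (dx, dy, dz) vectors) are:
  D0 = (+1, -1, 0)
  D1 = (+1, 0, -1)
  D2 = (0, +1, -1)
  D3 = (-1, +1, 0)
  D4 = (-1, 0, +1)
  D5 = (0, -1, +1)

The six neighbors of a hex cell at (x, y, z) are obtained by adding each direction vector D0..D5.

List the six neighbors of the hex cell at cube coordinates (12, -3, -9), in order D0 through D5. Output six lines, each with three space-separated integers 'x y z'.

Center: (12, -3, -9). Add each direction:
  D0: (12, -3, -9) + (1, -1, 0) = (13, -4, -9)
  D1: (12, -3, -9) + (1, 0, -1) = (13, -3, -10)
  D2: (12, -3, -9) + (0, 1, -1) = (12, -2, -10)
  D3: (12, -3, -9) + (-1, 1, 0) = (11, -2, -9)
  D4: (12, -3, -9) + (-1, 0, 1) = (11, -3, -8)
  D5: (12, -3, -9) + (0, -1, 1) = (12, -4, -8)

Answer: 13 -4 -9
13 -3 -10
12 -2 -10
11 -2 -9
11 -3 -8
12 -4 -8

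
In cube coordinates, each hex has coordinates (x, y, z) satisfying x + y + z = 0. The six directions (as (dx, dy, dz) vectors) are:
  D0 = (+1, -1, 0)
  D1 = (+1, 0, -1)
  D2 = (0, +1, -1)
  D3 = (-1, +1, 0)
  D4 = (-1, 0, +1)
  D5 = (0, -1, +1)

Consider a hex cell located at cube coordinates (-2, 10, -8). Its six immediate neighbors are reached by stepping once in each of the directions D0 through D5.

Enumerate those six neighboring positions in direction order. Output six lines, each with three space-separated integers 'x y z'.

Answer: -1 9 -8
-1 10 -9
-2 11 -9
-3 11 -8
-3 10 -7
-2 9 -7

Derivation:
Center: (-2, 10, -8). Add each direction:
  D0: (-2, 10, -8) + (1, -1, 0) = (-1, 9, -8)
  D1: (-2, 10, -8) + (1, 0, -1) = (-1, 10, -9)
  D2: (-2, 10, -8) + (0, 1, -1) = (-2, 11, -9)
  D3: (-2, 10, -8) + (-1, 1, 0) = (-3, 11, -8)
  D4: (-2, 10, -8) + (-1, 0, 1) = (-3, 10, -7)
  D5: (-2, 10, -8) + (0, -1, 1) = (-2, 9, -7)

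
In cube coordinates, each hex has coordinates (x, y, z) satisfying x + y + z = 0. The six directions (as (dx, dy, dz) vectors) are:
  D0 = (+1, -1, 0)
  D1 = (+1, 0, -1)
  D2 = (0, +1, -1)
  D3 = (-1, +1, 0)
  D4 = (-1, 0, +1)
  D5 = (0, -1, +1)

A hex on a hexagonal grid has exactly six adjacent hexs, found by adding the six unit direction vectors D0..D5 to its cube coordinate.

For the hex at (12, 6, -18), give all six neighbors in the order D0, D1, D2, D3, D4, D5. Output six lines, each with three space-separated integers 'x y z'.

Answer: 13 5 -18
13 6 -19
12 7 -19
11 7 -18
11 6 -17
12 5 -17

Derivation:
Center: (12, 6, -18). Add each direction:
  D0: (12, 6, -18) + (1, -1, 0) = (13, 5, -18)
  D1: (12, 6, -18) + (1, 0, -1) = (13, 6, -19)
  D2: (12, 6, -18) + (0, 1, -1) = (12, 7, -19)
  D3: (12, 6, -18) + (-1, 1, 0) = (11, 7, -18)
  D4: (12, 6, -18) + (-1, 0, 1) = (11, 6, -17)
  D5: (12, 6, -18) + (0, -1, 1) = (12, 5, -17)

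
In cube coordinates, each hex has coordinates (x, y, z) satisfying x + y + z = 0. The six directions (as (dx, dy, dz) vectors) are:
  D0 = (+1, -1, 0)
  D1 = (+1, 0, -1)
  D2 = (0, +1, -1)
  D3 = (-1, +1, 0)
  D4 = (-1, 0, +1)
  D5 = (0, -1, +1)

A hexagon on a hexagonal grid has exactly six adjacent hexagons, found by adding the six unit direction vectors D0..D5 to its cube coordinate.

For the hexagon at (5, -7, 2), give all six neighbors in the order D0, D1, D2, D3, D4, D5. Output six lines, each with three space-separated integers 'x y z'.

Center: (5, -7, 2). Add each direction:
  D0: (5, -7, 2) + (1, -1, 0) = (6, -8, 2)
  D1: (5, -7, 2) + (1, 0, -1) = (6, -7, 1)
  D2: (5, -7, 2) + (0, 1, -1) = (5, -6, 1)
  D3: (5, -7, 2) + (-1, 1, 0) = (4, -6, 2)
  D4: (5, -7, 2) + (-1, 0, 1) = (4, -7, 3)
  D5: (5, -7, 2) + (0, -1, 1) = (5, -8, 3)

Answer: 6 -8 2
6 -7 1
5 -6 1
4 -6 2
4 -7 3
5 -8 3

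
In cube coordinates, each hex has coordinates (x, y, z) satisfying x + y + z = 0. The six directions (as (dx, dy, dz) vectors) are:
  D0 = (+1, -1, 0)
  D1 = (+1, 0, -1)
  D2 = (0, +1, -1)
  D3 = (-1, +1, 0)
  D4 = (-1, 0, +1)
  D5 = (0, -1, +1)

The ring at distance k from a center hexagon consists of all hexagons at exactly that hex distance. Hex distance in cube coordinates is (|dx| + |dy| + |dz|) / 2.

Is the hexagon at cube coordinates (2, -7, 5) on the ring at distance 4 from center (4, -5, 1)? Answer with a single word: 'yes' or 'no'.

|px - cx| = |2 - 4| = 2
|py - cy| = |-7 - (-5)| = 2
|pz - cz| = |5 - 1| = 4
distance = (2+2+4)/2 = 8/2 = 4
radius = 4; distance == radius -> yes

Answer: yes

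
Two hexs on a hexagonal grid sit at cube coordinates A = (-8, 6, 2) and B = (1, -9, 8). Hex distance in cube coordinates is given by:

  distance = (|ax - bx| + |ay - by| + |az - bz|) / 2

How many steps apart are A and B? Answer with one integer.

Answer: 15

Derivation:
|ax - bx| = |-8 - 1| = 9
|ay - by| = |6 - (-9)| = 15
|az - bz| = |2 - 8| = 6
distance = (9 + 15 + 6) / 2 = 30 / 2 = 15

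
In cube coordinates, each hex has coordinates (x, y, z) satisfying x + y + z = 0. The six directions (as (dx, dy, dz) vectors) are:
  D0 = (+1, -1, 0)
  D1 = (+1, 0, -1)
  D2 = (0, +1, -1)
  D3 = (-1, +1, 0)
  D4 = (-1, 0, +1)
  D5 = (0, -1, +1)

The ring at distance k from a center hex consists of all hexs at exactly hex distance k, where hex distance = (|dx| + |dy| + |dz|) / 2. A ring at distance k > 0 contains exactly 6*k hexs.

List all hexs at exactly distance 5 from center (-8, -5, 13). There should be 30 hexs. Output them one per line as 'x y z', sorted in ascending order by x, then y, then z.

Walk ring at distance 5 from (-8, -5, 13):
Start at center + D4*5 = (-13, -5, 18)
  hex 0: (-13, -5, 18)
  hex 1: (-12, -6, 18)
  hex 2: (-11, -7, 18)
  hex 3: (-10, -8, 18)
  hex 4: (-9, -9, 18)
  hex 5: (-8, -10, 18)
  hex 6: (-7, -10, 17)
  hex 7: (-6, -10, 16)
  hex 8: (-5, -10, 15)
  hex 9: (-4, -10, 14)
  hex 10: (-3, -10, 13)
  hex 11: (-3, -9, 12)
  hex 12: (-3, -8, 11)
  hex 13: (-3, -7, 10)
  hex 14: (-3, -6, 9)
  hex 15: (-3, -5, 8)
  hex 16: (-4, -4, 8)
  hex 17: (-5, -3, 8)
  hex 18: (-6, -2, 8)
  hex 19: (-7, -1, 8)
  hex 20: (-8, 0, 8)
  hex 21: (-9, 0, 9)
  hex 22: (-10, 0, 10)
  hex 23: (-11, 0, 11)
  hex 24: (-12, 0, 12)
  hex 25: (-13, 0, 13)
  hex 26: (-13, -1, 14)
  hex 27: (-13, -2, 15)
  hex 28: (-13, -3, 16)
  hex 29: (-13, -4, 17)
Sorted: 30 hexes.

Answer: -13 -5 18
-13 -4 17
-13 -3 16
-13 -2 15
-13 -1 14
-13 0 13
-12 -6 18
-12 0 12
-11 -7 18
-11 0 11
-10 -8 18
-10 0 10
-9 -9 18
-9 0 9
-8 -10 18
-8 0 8
-7 -10 17
-7 -1 8
-6 -10 16
-6 -2 8
-5 -10 15
-5 -3 8
-4 -10 14
-4 -4 8
-3 -10 13
-3 -9 12
-3 -8 11
-3 -7 10
-3 -6 9
-3 -5 8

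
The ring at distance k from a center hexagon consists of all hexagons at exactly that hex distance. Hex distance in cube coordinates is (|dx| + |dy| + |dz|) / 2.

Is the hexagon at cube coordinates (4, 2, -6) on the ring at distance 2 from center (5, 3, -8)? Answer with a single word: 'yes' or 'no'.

|px - cx| = |4 - 5| = 1
|py - cy| = |2 - 3| = 1
|pz - cz| = |-6 - (-8)| = 2
distance = (1+1+2)/2 = 4/2 = 2
radius = 2; distance == radius -> yes

Answer: yes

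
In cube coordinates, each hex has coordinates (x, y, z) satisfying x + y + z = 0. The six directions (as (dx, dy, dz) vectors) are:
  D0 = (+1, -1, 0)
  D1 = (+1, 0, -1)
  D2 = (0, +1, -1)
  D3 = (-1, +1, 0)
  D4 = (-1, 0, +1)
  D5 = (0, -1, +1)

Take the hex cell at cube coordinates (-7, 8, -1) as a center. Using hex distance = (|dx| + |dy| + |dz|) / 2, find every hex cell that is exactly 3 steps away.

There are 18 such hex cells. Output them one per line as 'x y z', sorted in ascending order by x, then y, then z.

Walk ring at distance 3 from (-7, 8, -1):
Start at center + D4*3 = (-10, 8, 2)
  hex 0: (-10, 8, 2)
  hex 1: (-9, 7, 2)
  hex 2: (-8, 6, 2)
  hex 3: (-7, 5, 2)
  hex 4: (-6, 5, 1)
  hex 5: (-5, 5, 0)
  hex 6: (-4, 5, -1)
  hex 7: (-4, 6, -2)
  hex 8: (-4, 7, -3)
  hex 9: (-4, 8, -4)
  hex 10: (-5, 9, -4)
  hex 11: (-6, 10, -4)
  hex 12: (-7, 11, -4)
  hex 13: (-8, 11, -3)
  hex 14: (-9, 11, -2)
  hex 15: (-10, 11, -1)
  hex 16: (-10, 10, 0)
  hex 17: (-10, 9, 1)
Sorted: 18 hexes.

Answer: -10 8 2
-10 9 1
-10 10 0
-10 11 -1
-9 7 2
-9 11 -2
-8 6 2
-8 11 -3
-7 5 2
-7 11 -4
-6 5 1
-6 10 -4
-5 5 0
-5 9 -4
-4 5 -1
-4 6 -2
-4 7 -3
-4 8 -4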